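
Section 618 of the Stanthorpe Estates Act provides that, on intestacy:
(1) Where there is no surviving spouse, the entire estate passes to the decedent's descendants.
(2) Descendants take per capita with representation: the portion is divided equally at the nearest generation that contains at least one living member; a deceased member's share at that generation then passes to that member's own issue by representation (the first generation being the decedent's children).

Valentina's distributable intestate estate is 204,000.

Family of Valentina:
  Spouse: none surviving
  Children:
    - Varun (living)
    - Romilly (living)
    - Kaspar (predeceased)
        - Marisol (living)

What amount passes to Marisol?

The entire 204,000 passes to the descendants.
That amount (204,000) is divided into 3 shares of 68,000: Varun and Romilly each take 68,000; Kaspar's 68,000 share passes to Kaspar's issue.
Kaspar's share (68,000) passes entirely to Marisol.

Marisol receives 68,000.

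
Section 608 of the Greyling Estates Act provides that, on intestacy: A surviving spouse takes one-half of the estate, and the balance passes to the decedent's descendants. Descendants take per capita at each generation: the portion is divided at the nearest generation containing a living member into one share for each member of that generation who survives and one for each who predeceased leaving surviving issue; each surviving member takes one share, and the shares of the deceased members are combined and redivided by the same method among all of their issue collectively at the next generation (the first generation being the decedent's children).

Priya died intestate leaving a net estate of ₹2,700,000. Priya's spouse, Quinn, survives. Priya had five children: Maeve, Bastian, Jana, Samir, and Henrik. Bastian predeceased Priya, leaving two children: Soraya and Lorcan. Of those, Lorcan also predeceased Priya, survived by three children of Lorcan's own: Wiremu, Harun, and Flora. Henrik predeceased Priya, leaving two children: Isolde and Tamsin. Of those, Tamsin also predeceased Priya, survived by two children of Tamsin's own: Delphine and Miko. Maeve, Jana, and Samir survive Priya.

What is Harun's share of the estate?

Quinn takes one-half of ₹2,700,000 = ₹1,350,000. The remaining ₹1,350,000 passes to the descendants.
The descendants' portion (₹1,350,000) is divided at the children's generation into 5 shares of ₹270,000. Maeve, Jana, and Samir each take ₹270,000. The 2 shares of the deceased (Bastian and Henrik) are combined into a pool of ₹540,000.
That pool (₹540,000) is divided at the grandchildren's generation into 4 shares of ₹135,000. Soraya and Isolde each take ₹135,000. The 2 shares of the deceased (Lorcan and Tamsin) are combined into a pool of ₹270,000.
That pool (₹270,000) is divided at the great-grandchildren's generation equally among Wiremu, Harun, Flora, Delphine, and Miko: ₹54,000 each.

Harun receives ₹54,000.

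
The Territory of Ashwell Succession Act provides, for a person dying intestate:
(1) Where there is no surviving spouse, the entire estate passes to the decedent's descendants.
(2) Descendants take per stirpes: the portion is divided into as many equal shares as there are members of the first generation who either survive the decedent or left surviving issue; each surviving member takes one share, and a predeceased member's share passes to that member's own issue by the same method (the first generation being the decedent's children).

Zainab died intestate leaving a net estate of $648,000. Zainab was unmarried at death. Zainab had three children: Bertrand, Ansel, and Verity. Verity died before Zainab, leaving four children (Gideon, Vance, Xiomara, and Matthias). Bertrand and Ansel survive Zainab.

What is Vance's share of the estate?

Vance receives $54,000.

The entire $648,000 passes to the descendants.
That amount ($648,000) is divided into 3 shares of $216,000: Bertrand and Ansel each take $216,000; Verity's $216,000 share passes to Verity's issue.
Verity's share ($216,000) is divided into 4 shares of $54,000: Gideon, Vance, Xiomara, and Matthias each take $54,000.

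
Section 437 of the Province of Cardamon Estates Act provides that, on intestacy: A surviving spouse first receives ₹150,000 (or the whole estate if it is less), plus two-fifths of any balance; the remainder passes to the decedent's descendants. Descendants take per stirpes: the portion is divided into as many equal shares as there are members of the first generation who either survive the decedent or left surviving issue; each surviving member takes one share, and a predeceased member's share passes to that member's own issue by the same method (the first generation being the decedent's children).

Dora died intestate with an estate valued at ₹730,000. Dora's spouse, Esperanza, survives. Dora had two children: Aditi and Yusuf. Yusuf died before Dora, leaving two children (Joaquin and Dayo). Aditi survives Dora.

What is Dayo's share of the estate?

Esperanza first takes ₹150,000, leaving a balance of ₹580,000. Esperanza then takes two-fifths of the balance (₹232,000), for a total of ₹382,000. The remaining ₹348,000 passes to the descendants.
The descendants' portion (₹348,000) is divided into 2 shares of ₹174,000: Aditi takes ₹174,000; Yusuf's ₹174,000 share passes to Yusuf's issue.
Yusuf's share (₹174,000) is divided into 2 shares of ₹87,000: Joaquin and Dayo each take ₹87,000.

Dayo receives ₹87,000.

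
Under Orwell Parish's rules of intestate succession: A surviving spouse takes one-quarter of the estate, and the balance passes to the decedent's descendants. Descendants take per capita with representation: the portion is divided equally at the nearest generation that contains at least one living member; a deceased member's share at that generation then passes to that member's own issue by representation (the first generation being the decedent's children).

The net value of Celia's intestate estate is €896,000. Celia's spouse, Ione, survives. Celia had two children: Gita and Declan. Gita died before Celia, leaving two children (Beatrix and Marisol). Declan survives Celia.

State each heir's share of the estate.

Ione: €224,000; Beatrix: €168,000; Marisol: €168,000; Declan: €336,000

Ione takes one-quarter of €896,000 = €224,000. The remaining €672,000 passes to the descendants.
The descendants' portion (€672,000) is divided into 2 shares of €336,000: Declan takes €336,000; Gita's €336,000 share passes to Gita's issue.
Gita's share (€336,000) is divided into 2 shares of €168,000: Beatrix and Marisol each take €168,000.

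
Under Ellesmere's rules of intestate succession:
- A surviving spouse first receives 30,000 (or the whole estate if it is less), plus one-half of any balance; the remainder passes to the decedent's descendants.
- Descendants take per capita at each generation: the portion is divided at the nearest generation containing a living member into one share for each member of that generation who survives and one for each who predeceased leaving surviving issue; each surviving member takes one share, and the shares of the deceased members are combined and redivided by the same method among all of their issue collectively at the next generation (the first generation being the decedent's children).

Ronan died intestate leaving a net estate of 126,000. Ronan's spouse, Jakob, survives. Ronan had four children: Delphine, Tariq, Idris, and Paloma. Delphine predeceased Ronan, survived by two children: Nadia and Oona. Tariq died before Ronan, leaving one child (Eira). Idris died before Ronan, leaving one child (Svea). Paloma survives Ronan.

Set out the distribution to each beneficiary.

Jakob: 78,000; Nadia: 9,000; Oona: 9,000; Eira: 9,000; Svea: 9,000; Paloma: 12,000

Jakob first takes 30,000, leaving a balance of 96,000. Jakob then takes one-half of the balance (48,000), for a total of 78,000. The remaining 48,000 passes to the descendants.
The descendants' portion (48,000) is divided at the children's generation into 4 shares of 12,000. Paloma takes 12,000. The 3 shares of the deceased (Delphine, Tariq, and Idris) are combined into a pool of 36,000.
That pool (36,000) is divided at the grandchildren's generation equally among Nadia, Oona, Eira, and Svea: 9,000 each.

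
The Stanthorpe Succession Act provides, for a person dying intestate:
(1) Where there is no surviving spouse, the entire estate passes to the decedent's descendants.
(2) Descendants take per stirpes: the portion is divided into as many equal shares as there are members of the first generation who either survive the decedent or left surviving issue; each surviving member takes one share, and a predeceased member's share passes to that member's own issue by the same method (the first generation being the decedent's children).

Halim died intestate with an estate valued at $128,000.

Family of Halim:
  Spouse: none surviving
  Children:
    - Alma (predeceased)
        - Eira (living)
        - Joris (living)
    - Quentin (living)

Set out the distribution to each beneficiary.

The entire $128,000 passes to the descendants.
That amount ($128,000) is divided into 2 shares of $64,000: Quentin takes $64,000; Alma's $64,000 share passes to Alma's issue.
Alma's share ($64,000) is divided into 2 shares of $32,000: Eira and Joris each take $32,000.

Eira: $32,000; Joris: $32,000; Quentin: $64,000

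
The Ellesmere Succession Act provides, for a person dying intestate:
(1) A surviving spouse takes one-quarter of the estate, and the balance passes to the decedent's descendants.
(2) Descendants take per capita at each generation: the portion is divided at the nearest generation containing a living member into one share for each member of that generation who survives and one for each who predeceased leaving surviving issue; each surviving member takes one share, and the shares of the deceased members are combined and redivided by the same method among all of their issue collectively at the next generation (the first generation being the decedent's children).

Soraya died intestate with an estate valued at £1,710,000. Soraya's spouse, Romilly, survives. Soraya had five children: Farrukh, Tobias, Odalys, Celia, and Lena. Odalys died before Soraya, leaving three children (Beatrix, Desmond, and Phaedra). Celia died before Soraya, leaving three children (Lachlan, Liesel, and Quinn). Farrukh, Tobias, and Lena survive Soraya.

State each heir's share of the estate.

Romilly: £427,500; Farrukh: £256,500; Tobias: £256,500; Beatrix: £85,500; Desmond: £85,500; Phaedra: £85,500; Lachlan: £85,500; Liesel: £85,500; Quinn: £85,500; Lena: £256,500

Romilly takes one-quarter of £1,710,000 = £427,500. The remaining £1,282,500 passes to the descendants.
The descendants' portion (£1,282,500) is divided at the children's generation into 5 shares of £256,500. Farrukh, Tobias, and Lena each take £256,500. The 2 shares of the deceased (Odalys and Celia) are combined into a pool of £513,000.
That pool (£513,000) is divided at the grandchildren's generation equally among Beatrix, Desmond, Phaedra, Lachlan, Liesel, and Quinn: £85,500 each.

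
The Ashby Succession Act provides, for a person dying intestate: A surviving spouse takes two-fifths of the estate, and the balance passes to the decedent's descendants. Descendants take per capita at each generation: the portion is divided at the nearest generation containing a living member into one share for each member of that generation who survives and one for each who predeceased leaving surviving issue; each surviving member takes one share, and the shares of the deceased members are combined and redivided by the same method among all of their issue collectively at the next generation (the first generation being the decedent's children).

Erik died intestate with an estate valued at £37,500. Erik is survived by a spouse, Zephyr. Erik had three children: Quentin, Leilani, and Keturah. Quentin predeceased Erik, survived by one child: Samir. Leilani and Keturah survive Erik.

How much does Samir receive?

Zephyr takes two-fifths of £37,500 = £15,000. The remaining £22,500 passes to the descendants.
The descendants' portion (£22,500) is divided at the children's generation into 3 shares of £7,500. Leilani and Keturah each take £7,500. The remaining share for the deceased Quentin (£7,500) is carried to the next generation.
That pool (£7,500) passes entirely to Samir, the sole taker at the grandchildren's generation.

Samir receives £7,500.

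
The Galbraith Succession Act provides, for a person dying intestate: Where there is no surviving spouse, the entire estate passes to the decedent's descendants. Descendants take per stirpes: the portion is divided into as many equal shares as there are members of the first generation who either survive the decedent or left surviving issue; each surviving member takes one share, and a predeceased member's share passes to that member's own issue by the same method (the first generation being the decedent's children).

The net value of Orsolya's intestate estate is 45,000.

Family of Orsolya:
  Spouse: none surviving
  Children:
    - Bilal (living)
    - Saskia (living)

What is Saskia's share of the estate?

Saskia receives 22,500.

The entire 45,000 passes to the descendants.
That amount (45,000) is divided into 2 shares of 22,500: Bilal and Saskia each take 22,500.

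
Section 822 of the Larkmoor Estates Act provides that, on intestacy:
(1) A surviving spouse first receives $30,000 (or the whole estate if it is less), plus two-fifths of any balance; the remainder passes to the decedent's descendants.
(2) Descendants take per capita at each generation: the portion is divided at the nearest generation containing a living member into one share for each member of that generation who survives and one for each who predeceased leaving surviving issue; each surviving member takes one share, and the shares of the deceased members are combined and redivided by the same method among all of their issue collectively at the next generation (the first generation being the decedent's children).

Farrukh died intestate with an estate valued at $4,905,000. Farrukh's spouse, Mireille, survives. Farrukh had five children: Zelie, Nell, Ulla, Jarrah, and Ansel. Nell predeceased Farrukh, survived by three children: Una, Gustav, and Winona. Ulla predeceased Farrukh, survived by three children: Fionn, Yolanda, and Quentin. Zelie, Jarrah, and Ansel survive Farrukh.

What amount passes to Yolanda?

Mireille first takes $30,000, leaving a balance of $4,875,000. Mireille then takes two-fifths of the balance ($1,950,000), for a total of $1,980,000. The remaining $2,925,000 passes to the descendants.
The descendants' portion ($2,925,000) is divided at the children's generation into 5 shares of $585,000. Zelie, Jarrah, and Ansel each take $585,000. The 2 shares of the deceased (Nell and Ulla) are combined into a pool of $1,170,000.
That pool ($1,170,000) is divided at the grandchildren's generation equally among Una, Gustav, Winona, Fionn, Yolanda, and Quentin: $195,000 each.

Yolanda receives $195,000.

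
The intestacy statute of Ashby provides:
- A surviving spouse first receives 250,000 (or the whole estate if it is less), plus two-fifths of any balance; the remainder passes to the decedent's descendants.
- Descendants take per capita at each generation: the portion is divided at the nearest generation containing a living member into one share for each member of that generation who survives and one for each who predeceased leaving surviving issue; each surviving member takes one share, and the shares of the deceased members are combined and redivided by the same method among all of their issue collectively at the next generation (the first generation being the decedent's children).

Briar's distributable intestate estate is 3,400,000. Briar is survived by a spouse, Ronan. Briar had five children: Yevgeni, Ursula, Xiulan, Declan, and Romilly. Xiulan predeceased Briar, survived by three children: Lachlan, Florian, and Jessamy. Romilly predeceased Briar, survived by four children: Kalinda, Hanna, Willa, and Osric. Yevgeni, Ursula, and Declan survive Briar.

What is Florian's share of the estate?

Florian receives 108,000.

Ronan first takes 250,000, leaving a balance of 3,150,000. Ronan then takes two-fifths of the balance (1,260,000), for a total of 1,510,000. The remaining 1,890,000 passes to the descendants.
The descendants' portion (1,890,000) is divided at the children's generation into 5 shares of 378,000. Yevgeni, Ursula, and Declan each take 378,000. The 2 shares of the deceased (Xiulan and Romilly) are combined into a pool of 756,000.
That pool (756,000) is divided at the grandchildren's generation equally among Lachlan, Florian, Jessamy, Kalinda, Hanna, Willa, and Osric: 108,000 each.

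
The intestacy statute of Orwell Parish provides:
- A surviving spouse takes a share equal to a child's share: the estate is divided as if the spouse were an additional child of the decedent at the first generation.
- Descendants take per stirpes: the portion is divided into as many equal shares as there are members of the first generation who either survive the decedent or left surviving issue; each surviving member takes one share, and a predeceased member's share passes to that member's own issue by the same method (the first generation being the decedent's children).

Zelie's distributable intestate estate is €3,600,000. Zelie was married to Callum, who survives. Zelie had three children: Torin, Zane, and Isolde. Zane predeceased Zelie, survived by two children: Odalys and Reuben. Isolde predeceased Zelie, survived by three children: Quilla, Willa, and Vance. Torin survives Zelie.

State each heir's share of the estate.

The spouse counts as an additional share at the children's level, so there are 4 primary shares of €900,000. Callum takes one such share (€900,000).
The children's combined portion (€2,700,000) is divided into 3 shares of €900,000: Torin takes €900,000; Zane's €900,000 share passes to Zane's issue; Isolde's €900,000 share passes to Isolde's issue.
Zane's share (€900,000) is divided into 2 shares of €450,000: Odalys and Reuben each take €450,000.
Isolde's share (€900,000) is divided into 3 shares of €300,000: Quilla, Willa, and Vance each take €300,000.

Callum: €900,000; Torin: €900,000; Odalys: €450,000; Reuben: €450,000; Quilla: €300,000; Willa: €300,000; Vance: €300,000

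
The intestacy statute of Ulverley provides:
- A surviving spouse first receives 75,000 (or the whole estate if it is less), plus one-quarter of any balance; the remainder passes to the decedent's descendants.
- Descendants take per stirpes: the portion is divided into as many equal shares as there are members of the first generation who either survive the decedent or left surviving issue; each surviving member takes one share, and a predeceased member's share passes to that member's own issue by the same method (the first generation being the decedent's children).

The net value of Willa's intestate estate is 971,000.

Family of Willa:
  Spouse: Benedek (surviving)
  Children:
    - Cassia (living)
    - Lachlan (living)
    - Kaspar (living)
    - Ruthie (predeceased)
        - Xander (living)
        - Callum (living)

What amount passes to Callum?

Callum receives 84,000.

Benedek first takes 75,000, leaving a balance of 896,000. Benedek then takes one-quarter of the balance (224,000), for a total of 299,000. The remaining 672,000 passes to the descendants.
The descendants' portion (672,000) is divided into 4 shares of 168,000: Cassia, Lachlan, and Kaspar each take 168,000; Ruthie's 168,000 share passes to Ruthie's issue.
Ruthie's share (168,000) is divided into 2 shares of 84,000: Xander and Callum each take 84,000.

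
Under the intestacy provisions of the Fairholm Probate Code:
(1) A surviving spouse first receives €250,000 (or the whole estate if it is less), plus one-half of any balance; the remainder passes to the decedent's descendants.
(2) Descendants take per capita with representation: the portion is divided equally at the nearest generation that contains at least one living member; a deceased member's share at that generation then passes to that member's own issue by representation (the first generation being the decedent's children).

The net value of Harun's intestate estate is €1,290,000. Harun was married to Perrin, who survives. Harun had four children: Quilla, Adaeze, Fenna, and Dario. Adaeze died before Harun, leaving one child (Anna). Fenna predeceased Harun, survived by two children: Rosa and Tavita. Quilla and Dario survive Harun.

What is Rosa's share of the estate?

Rosa receives €65,000.

Perrin first takes €250,000, leaving a balance of €1,040,000. Perrin then takes one-half of the balance (€520,000), for a total of €770,000. The remaining €520,000 passes to the descendants.
The descendants' portion (€520,000) is divided into 4 shares of €130,000: Quilla and Dario each take €130,000; Adaeze's €130,000 share passes to Adaeze's issue; Fenna's €130,000 share passes to Fenna's issue.
Adaeze's share (€130,000) passes entirely to Anna.
Fenna's share (€130,000) is divided into 2 shares of €65,000: Rosa and Tavita each take €65,000.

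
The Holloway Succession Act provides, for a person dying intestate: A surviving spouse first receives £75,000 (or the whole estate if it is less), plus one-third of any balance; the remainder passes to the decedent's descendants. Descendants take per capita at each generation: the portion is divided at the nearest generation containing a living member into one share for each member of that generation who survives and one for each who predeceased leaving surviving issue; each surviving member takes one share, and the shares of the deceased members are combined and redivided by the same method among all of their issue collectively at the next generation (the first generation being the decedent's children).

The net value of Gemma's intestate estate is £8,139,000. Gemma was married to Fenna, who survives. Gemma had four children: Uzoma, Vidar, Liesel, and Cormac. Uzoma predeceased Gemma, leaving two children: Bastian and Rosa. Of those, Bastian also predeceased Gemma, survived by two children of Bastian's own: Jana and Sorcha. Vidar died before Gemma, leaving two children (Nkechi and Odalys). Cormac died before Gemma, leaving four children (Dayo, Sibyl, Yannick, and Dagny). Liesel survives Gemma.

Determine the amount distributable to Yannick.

Fenna first takes £75,000, leaving a balance of £8,064,000. Fenna then takes one-third of the balance (£2,688,000), for a total of £2,763,000. The remaining £5,376,000 passes to the descendants.
The descendants' portion (£5,376,000) is divided at the children's generation into 4 shares of £1,344,000. Liesel takes £1,344,000. The 3 shares of the deceased (Uzoma, Vidar, and Cormac) are combined into a pool of £4,032,000.
That pool (£4,032,000) is divided at the grandchildren's generation into 8 shares of £504,000. Rosa, Nkechi, Odalys, Dayo, Sibyl, Yannick, and Dagny each take £504,000. The remaining share for the deceased Bastian (£504,000) is carried to the next generation.
That pool (£504,000) is divided at the great-grandchildren's generation equally among Jana and Sorcha: £252,000 each.

Yannick receives £504,000.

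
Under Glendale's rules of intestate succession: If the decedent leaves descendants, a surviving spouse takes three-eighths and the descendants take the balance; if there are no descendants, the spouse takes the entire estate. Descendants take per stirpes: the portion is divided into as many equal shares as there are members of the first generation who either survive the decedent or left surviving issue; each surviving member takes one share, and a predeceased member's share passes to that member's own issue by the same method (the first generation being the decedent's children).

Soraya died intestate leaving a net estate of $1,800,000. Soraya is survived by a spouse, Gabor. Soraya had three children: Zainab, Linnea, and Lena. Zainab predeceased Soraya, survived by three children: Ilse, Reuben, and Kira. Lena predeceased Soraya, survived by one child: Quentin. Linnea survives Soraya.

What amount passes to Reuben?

Gabor takes three-eighths of $1,800,000 = $675,000. The remaining $1,125,000 passes to the descendants.
The descendants' portion ($1,125,000) is divided into 3 shares of $375,000: Linnea takes $375,000; Zainab's $375,000 share passes to Zainab's issue; Lena's $375,000 share passes to Lena's issue.
Zainab's share ($375,000) is divided into 3 shares of $125,000: Ilse, Reuben, and Kira each take $125,000.
Lena's share ($375,000) passes entirely to Quentin.

Reuben receives $125,000.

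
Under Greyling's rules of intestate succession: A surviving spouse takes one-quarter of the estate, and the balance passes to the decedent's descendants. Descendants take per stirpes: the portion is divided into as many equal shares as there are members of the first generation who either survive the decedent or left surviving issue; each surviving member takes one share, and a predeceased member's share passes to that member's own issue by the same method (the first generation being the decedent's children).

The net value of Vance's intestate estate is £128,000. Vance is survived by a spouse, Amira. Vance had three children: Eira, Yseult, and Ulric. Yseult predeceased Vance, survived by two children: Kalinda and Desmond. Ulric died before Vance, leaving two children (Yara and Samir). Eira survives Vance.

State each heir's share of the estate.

Amira: £32,000; Eira: £32,000; Kalinda: £16,000; Desmond: £16,000; Yara: £16,000; Samir: £16,000

Amira takes one-quarter of £128,000 = £32,000. The remaining £96,000 passes to the descendants.
The descendants' portion (£96,000) is divided into 3 shares of £32,000: Eira takes £32,000; Yseult's £32,000 share passes to Yseult's issue; Ulric's £32,000 share passes to Ulric's issue.
Yseult's share (£32,000) is divided into 2 shares of £16,000: Kalinda and Desmond each take £16,000.
Ulric's share (£32,000) is divided into 2 shares of £16,000: Yara and Samir each take £16,000.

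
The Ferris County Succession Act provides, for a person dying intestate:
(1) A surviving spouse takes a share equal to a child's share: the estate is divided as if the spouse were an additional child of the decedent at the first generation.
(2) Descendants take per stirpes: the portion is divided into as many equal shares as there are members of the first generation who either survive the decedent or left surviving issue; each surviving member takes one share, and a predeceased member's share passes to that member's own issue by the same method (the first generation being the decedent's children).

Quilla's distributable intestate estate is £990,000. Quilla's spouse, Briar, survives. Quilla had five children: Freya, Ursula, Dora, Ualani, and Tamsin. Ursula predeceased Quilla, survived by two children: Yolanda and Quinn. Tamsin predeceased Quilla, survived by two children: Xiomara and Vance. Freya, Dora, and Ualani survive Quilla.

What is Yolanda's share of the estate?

Yolanda receives £82,500.

The spouse counts as an additional share at the children's level, so there are 6 primary shares of £165,000. Briar takes one such share (£165,000).
The children's combined portion (£825,000) is divided into 5 shares of £165,000: Freya, Dora, and Ualani each take £165,000; Ursula's £165,000 share passes to Ursula's issue; Tamsin's £165,000 share passes to Tamsin's issue.
Ursula's share (£165,000) is divided into 2 shares of £82,500: Yolanda and Quinn each take £82,500.
Tamsin's share (£165,000) is divided into 2 shares of £82,500: Xiomara and Vance each take £82,500.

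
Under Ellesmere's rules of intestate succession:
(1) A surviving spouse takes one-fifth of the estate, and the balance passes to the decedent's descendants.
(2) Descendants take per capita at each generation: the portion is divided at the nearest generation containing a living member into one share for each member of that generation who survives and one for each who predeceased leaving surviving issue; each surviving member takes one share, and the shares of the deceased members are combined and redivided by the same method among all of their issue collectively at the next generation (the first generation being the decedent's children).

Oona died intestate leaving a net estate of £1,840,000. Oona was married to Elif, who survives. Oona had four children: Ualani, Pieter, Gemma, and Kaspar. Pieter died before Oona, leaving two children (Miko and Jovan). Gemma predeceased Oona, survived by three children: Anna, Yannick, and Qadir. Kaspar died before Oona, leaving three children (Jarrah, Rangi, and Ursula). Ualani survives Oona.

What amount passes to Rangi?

Elif takes one-fifth of £1,840,000 = £368,000. The remaining £1,472,000 passes to the descendants.
The descendants' portion (£1,472,000) is divided at the children's generation into 4 shares of £368,000. Ualani takes £368,000. The 3 shares of the deceased (Pieter, Gemma, and Kaspar) are combined into a pool of £1,104,000.
That pool (£1,104,000) is divided at the grandchildren's generation equally among Miko, Jovan, Anna, Yannick, Qadir, Jarrah, Rangi, and Ursula: £138,000 each.

Rangi receives £138,000.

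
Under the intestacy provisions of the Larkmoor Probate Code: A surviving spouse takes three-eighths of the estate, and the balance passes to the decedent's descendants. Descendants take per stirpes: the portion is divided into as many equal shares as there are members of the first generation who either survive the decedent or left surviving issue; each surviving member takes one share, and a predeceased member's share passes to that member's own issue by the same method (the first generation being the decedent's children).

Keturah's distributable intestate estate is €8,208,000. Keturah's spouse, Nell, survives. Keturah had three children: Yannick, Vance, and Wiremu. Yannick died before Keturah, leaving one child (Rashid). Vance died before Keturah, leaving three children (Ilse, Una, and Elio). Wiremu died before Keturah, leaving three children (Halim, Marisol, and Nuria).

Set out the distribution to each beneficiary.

Nell: €3,078,000; Rashid: €1,710,000; Ilse: €570,000; Una: €570,000; Elio: €570,000; Halim: €570,000; Marisol: €570,000; Nuria: €570,000

Nell takes three-eighths of €8,208,000 = €3,078,000. The remaining €5,130,000 passes to the descendants.
The descendants' portion (€5,130,000) is divided into 3 shares of €1,710,000: Yannick's €1,710,000 share passes to Yannick's issue; Vance's €1,710,000 share passes to Vance's issue; Wiremu's €1,710,000 share passes to Wiremu's issue.
Yannick's share (€1,710,000) passes entirely to Rashid.
Vance's share (€1,710,000) is divided into 3 shares of €570,000: Ilse, Una, and Elio each take €570,000.
Wiremu's share (€1,710,000) is divided into 3 shares of €570,000: Halim, Marisol, and Nuria each take €570,000.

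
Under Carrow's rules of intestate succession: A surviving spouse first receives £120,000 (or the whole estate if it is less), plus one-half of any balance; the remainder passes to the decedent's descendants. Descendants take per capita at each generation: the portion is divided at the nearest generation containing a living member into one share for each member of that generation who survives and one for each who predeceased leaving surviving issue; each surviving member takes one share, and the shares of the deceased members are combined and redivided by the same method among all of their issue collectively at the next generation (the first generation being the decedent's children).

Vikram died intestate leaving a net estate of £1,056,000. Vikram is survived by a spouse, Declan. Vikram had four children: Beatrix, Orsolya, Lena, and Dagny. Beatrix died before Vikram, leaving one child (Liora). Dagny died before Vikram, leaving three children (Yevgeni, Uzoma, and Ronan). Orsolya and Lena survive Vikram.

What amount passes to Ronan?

Declan first takes £120,000, leaving a balance of £936,000. Declan then takes one-half of the balance (£468,000), for a total of £588,000. The remaining £468,000 passes to the descendants.
The descendants' portion (£468,000) is divided at the children's generation into 4 shares of £117,000. Orsolya and Lena each take £117,000. The 2 shares of the deceased (Beatrix and Dagny) are combined into a pool of £234,000.
That pool (£234,000) is divided at the grandchildren's generation equally among Liora, Yevgeni, Uzoma, and Ronan: £58,500 each.

Ronan receives £58,500.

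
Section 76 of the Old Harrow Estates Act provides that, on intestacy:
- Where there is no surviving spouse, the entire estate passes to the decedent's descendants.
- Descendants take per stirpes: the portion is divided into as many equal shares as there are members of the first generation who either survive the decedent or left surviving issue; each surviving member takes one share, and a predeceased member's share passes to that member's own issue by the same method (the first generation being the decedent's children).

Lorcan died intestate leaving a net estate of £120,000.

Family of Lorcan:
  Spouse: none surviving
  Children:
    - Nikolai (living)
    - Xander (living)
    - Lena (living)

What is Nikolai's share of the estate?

Nikolai receives £40,000.

The entire £120,000 passes to the descendants.
That amount (£120,000) is divided into 3 shares of £40,000: Nikolai, Xander, and Lena each take £40,000.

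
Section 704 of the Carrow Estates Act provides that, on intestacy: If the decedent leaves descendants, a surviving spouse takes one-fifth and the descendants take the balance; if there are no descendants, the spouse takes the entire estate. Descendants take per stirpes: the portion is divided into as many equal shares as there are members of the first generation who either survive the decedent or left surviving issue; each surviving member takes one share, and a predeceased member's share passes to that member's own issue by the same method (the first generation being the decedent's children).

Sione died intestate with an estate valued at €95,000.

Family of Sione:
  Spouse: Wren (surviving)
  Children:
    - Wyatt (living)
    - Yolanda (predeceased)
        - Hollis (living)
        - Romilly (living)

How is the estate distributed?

Wren: €19,000; Wyatt: €38,000; Hollis: €19,000; Romilly: €19,000

Wren takes one-fifth of €95,000 = €19,000. The remaining €76,000 passes to the descendants.
The descendants' portion (€76,000) is divided into 2 shares of €38,000: Wyatt takes €38,000; Yolanda's €38,000 share passes to Yolanda's issue.
Yolanda's share (€38,000) is divided into 2 shares of €19,000: Hollis and Romilly each take €19,000.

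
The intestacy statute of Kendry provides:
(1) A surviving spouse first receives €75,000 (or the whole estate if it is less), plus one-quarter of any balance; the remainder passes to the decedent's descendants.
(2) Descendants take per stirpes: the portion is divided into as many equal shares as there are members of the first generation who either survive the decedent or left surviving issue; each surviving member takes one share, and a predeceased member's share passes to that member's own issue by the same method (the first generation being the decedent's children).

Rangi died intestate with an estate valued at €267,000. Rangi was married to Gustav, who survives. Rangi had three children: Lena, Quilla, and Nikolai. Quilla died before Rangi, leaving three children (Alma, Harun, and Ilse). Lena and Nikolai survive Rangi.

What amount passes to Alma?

Gustav first takes €75,000, leaving a balance of €192,000. Gustav then takes one-quarter of the balance (€48,000), for a total of €123,000. The remaining €144,000 passes to the descendants.
The descendants' portion (€144,000) is divided into 3 shares of €48,000: Lena and Nikolai each take €48,000; Quilla's €48,000 share passes to Quilla's issue.
Quilla's share (€48,000) is divided into 3 shares of €16,000: Alma, Harun, and Ilse each take €16,000.

Alma receives €16,000.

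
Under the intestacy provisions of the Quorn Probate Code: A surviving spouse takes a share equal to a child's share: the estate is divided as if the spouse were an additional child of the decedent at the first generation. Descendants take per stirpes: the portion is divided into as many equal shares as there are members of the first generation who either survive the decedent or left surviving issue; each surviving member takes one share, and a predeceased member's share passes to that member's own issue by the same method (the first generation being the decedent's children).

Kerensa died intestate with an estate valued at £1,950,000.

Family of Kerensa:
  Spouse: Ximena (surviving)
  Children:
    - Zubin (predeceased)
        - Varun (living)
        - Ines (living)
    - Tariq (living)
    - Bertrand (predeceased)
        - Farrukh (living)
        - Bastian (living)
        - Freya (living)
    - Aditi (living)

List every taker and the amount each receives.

The spouse counts as an additional share at the children's level, so there are 5 primary shares of £390,000. Ximena takes one such share (£390,000).
The children's combined portion (£1,560,000) is divided into 4 shares of £390,000: Tariq and Aditi each take £390,000; Zubin's £390,000 share passes to Zubin's issue; Bertrand's £390,000 share passes to Bertrand's issue.
Zubin's share (£390,000) is divided into 2 shares of £195,000: Varun and Ines each take £195,000.
Bertrand's share (£390,000) is divided into 3 shares of £130,000: Farrukh, Bastian, and Freya each take £130,000.

Ximena: £390,000; Varun: £195,000; Ines: £195,000; Tariq: £390,000; Farrukh: £130,000; Bastian: £130,000; Freya: £130,000; Aditi: £390,000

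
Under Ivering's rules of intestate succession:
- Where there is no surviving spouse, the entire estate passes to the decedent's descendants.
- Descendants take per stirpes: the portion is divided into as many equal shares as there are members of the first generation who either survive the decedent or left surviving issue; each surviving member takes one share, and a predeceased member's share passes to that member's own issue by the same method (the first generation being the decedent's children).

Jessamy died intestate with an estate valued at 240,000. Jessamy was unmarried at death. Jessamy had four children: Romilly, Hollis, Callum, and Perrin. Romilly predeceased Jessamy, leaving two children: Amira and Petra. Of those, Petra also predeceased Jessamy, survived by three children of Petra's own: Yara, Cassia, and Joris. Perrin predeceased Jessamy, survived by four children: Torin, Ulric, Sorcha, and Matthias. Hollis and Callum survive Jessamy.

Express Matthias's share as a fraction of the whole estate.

The entire 240,000 passes to the descendants.
That amount (240,000) is divided into 4 shares of 60,000: Hollis and Callum each take 60,000; Romilly's 60,000 share passes to Romilly's issue; Perrin's 60,000 share passes to Perrin's issue.
Romilly's share (60,000) is divided into 2 shares of 30,000: Amira takes 30,000; Petra's 30,000 share passes to Petra's issue.
Petra's share (30,000) is divided into 3 shares of 10,000: Yara, Cassia, and Joris each take 10,000.
Perrin's share (60,000) is divided into 4 shares of 15,000: Torin, Ulric, Sorcha, and Matthias each take 15,000.

Matthias receives 1/16 of the estate.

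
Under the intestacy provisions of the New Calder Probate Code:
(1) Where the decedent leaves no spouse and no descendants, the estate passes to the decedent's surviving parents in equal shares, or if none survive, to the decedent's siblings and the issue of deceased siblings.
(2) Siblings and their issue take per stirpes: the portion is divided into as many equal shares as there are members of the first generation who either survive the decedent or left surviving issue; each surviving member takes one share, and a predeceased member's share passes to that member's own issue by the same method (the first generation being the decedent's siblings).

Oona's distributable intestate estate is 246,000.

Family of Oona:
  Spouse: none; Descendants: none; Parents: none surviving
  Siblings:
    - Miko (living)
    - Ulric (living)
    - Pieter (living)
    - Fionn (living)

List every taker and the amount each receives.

Miko: 61,500; Ulric: 61,500; Pieter: 61,500; Fionn: 61,500

The entire 246,000 passes to the siblings and their issue.
That amount (246,000) is divided into 4 shares of 61,500: Miko, Ulric, Pieter, and Fionn each take 61,500.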